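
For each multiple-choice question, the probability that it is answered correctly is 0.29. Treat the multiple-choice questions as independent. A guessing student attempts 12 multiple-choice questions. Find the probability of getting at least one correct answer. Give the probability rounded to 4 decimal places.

0.9836

P(at least one) = 1 − P(none) = 1 − (1 − 0.29)^12
= 1 − 0.016410 = 0.983590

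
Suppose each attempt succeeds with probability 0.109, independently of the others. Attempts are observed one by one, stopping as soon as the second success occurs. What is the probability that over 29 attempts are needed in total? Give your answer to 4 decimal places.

Needing more than 29 attempts ⇔ fewer than 2 successes in the first 29. With X ~ Binomial(29, 0.109), P(Y > 29) = P(X ≤ 1).
  k=0: C(29,0)·0.109^0·0.891^29 = 0.035193
  k=1: C(29,1)·0.109^1·0.891^28 = 0.124853
P(X ≤ 1) = 0.160046

0.1600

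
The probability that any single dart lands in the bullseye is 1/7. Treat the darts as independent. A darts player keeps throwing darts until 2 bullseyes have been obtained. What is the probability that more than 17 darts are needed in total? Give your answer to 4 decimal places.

0.2789

Needing more than 17 darts ⇔ fewer than 2 successes in the first 17. With X ~ Binomial(17, 0.142857), P(Y > 17) = P(X ≤ 1).
  k=0: C(17,0)·0.142857^0·0.857143^17 = 0.072762
  k=1: C(17,1)·0.142857^1·0.857143^16 = 0.206159
P(X ≤ 1) = 0.278921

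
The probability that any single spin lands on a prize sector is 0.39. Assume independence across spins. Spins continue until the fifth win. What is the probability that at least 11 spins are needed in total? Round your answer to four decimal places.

0.6580

Needing more than 10 spins ⇔ fewer than 5 successes in the first 10. With X ~ Binomial(10, 0.39), P(Y > 10) = P(X ≤ 4).
  k=0: C(10,0)·0.39^0·0.61^10 = 0.007133
  k=1: C(10,1)·0.39^1·0.61^9 = 0.045607
  k=2: C(10,2)·0.39^2·0.61^8 = 0.131214
  k=3: C(10,3)·0.39^3·0.61^7 = 0.223709
  k=4: C(10,4)·0.39^4·0.61^6 = 0.250298
P(X ≤ 4) = 0.657962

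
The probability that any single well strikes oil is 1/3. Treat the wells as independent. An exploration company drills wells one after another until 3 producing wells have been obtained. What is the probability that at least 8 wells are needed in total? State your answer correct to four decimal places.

0.5706

Needing more than 7 wells ⇔ fewer than 3 successes in the first 7. With X ~ Binomial(7, 0.333333), P(Y > 7) = P(X ≤ 2).
  k=0: C(7,0)·0.333333^0·0.666667^7 = 0.058528
  k=1: C(7,1)·0.333333^1·0.666667^6 = 0.204847
  k=2: C(7,2)·0.333333^2·0.666667^5 = 0.307270
P(X ≤ 2) = 0.570645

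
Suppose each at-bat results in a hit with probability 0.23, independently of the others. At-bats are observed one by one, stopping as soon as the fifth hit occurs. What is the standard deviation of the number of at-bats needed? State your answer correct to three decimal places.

8.531

Y = total at-bats until the fifth success; negative binomial with r=5, p=0.23.
SD(Y) = √[r(1−p)/p²] = √(72.77883) = 8.53105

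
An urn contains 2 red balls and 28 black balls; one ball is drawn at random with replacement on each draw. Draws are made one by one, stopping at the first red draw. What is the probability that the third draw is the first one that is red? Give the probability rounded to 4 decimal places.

0.0581

Geometric (trials to first success), p = 0.066667.
P(Y = 3) = (1−p)^2 · p = 0.87111 · 0.066667 = 0.058074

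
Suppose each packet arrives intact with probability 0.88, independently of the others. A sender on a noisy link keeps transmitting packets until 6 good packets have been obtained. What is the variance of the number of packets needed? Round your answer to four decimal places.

0.9298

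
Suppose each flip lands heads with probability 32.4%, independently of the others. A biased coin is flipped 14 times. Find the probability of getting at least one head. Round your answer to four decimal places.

0.9958

P(at least one) = 1 − P(none) = 1 − (1 − 0.324)^14
= 1 − 0.004162 = 0.995838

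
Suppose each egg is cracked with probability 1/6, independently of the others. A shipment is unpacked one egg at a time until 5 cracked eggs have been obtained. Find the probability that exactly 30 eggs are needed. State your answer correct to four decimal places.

0.0320

Y = trial on which the fifth success occurs; negative binomial, r=5, p=0.166667.
P(Y=30) = C(29,4) · p^5 · (1−p)^25
= 23751 · 0.0001286 · 0.010483 = 0.032018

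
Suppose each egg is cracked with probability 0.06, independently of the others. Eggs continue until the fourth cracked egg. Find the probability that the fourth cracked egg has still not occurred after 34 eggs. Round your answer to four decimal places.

Needing more than 34 eggs ⇔ fewer than 4 successes in the first 34. With X ~ Binomial(34, 0.06), P(Y > 34) = P(X ≤ 3).
  k=0: C(34,0)·0.06^0·0.94^34 = 0.121996
  k=1: C(34,1)·0.06^1·0.94^33 = 0.264758
  k=2: C(34,2)·0.06^2·0.94^32 = 0.278841
  k=3: C(34,3)·0.06^3·0.94^31 = 0.189849
P(X ≤ 3) = 0.855445

0.8554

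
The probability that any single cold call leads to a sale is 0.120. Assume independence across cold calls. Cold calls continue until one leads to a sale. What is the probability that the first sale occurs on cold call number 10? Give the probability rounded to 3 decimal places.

0.038

Geometric (trials to first success), p = 0.12.
P(Y = 10) = (1−p)^9 · p = 0.31648 · 0.12 = 0.03798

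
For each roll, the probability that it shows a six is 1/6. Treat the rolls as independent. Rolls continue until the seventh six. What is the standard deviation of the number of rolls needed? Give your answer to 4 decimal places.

Y = total rolls until the seventh success; negative binomial with r=7, p=0.166667.
SD(Y) = √[r(1−p)/p²] = √(210.000000) = 14.491377

14.4914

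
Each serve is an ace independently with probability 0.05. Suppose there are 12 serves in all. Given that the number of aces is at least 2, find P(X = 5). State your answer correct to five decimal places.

X ~ Binomial(12, 0.05). Want P(X=5 | X≥2) = P(X=5) / P(X≥2).
P(X=5) = C(12,5)·0.05^5·0.95^7 = 0.0001728
P(X≥2) = 1 − 0.5403601 − 0.3412801 = 0.1183599
Ratio = 0.0001728 / 0.1183599 = 0.0014603

0.00146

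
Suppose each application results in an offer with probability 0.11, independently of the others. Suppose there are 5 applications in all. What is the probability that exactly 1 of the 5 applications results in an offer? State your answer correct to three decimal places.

0.345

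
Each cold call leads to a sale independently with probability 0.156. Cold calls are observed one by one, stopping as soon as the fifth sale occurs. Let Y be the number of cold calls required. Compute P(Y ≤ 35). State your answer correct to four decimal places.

0.6559

Finishing within 35 cold calls ⇔ at least 5 successes in the first 35. With X ~ Binomial(35, 0.156), P(Y ≤ 35) = 1 − P(X ≤ 4).
  k=0: C(35,0)·0.156^0·0.844^35 = 0.002642
  k=1: C(35,1)·0.156^1·0.844^34 = 0.017094
  k=2: C(35,2)·0.156^2·0.844^33 = 0.053711
  k=3: C(35,3)·0.156^3·0.844^32 = 0.109205
  k=4: C(35,4)·0.156^4·0.844^31 = 0.161478
1 − 0.344130 = 0.655870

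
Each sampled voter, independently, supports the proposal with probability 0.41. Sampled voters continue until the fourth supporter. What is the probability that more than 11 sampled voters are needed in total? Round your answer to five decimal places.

Needing more than 11 sampled voters ⇔ fewer than 4 successes in the first 11. With X ~ Binomial(11, 0.41), P(Y > 11) = P(X ≤ 3).
  k=0: C(11,0)·0.41^0·0.59^11 = 0.0030156
  k=1: C(11,1)·0.41^1·0.59^10 = 0.0230514
  k=2: C(11,2)·0.41^2·0.59^9 = 0.0800937
  k=3: C(11,3)·0.41^3·0.59^8 = 0.1669751
P(X ≤ 3) = 0.2731357

0.27314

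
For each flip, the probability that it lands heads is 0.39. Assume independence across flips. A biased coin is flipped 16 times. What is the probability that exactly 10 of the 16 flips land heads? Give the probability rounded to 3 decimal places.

0.034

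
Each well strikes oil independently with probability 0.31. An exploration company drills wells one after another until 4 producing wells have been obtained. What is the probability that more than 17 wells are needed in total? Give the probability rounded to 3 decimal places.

Needing more than 17 wells ⇔ fewer than 4 successes in the first 17. With X ~ Binomial(17, 0.31), P(Y > 17) = P(X ≤ 3).
  k=0: C(17,0)·0.31^0·0.69^17 = 0.00182
  k=1: C(17,1)·0.31^1·0.69^16 = 0.01391
  k=2: C(17,2)·0.31^2·0.69^15 = 0.05000
  k=3: C(17,3)·0.31^3·0.69^14 = 0.11233
P(X ≤ 3) = 0.17806

0.178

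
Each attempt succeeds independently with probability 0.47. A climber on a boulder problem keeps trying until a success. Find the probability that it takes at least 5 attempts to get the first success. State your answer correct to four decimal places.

Y = number of attempts to the first success; geometric, p = 0.47.
P(Y > 4) = P(first 4 all fail) = (1−p)^4 = 0.078905

0.0789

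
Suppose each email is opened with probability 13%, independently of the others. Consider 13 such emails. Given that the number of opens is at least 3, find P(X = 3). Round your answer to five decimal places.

X ~ Binomial(13, 0.13). Want P(X=3 | X≥3) = P(X=3) / P(X≥3).
P(X=3) = C(13,3)·0.13^3·0.87^10 = 0.1560949
P(X≥3) = 1 − 0.1635876 − 0.3177735 − 0.2849004 = 0.2337385
Ratio = 0.1560949 / 0.2337385 = 0.6678184

0.66782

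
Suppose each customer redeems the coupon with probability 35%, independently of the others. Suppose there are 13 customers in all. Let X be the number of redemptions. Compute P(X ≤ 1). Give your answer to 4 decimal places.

0.0296

X ~ Binomial(13, 0.35); P(X ≤ 1) = Σ C(13,k) p^k (1−p)^(13−k) over k:
  k=0: C(13,0)·0.35^0·0.65^13 = 0.003697
  k=1: C(13,1)·0.35^1·0.65^12 = 0.025880
Total = 0.029578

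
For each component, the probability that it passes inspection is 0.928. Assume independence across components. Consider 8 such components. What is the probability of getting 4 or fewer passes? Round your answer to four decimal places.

0.0015

X ~ Binomial(8, 0.928); P(X ≤ 4) = Σ C(8,k) p^k (1−p)^(8−k) over k:
  k=0: C(8,0)·0.928^0·0.072^8 = 0.000000
  k=1: C(8,1)·0.928^1·0.072^7 = 0.000000
  k=2: C(8,2)·0.928^2·0.072^6 = 0.000003
  k=3: C(8,3)·0.928^3·0.072^5 = 0.000087
  k=4: C(8,4)·0.928^4·0.072^4 = 0.001395
Total = 0.001485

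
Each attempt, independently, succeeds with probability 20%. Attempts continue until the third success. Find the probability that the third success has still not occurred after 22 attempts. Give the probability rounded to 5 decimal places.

0.15449

Needing more than 22 attempts ⇔ fewer than 3 successes in the first 22. With X ~ Binomial(22, 0.20), P(Y > 22) = P(X ≤ 2).
  k=0: C(22,0)·0.20^0·0.80^22 = 0.0073787
  k=1: C(22,1)·0.20^1·0.80^21 = 0.0405828
  k=2: C(22,2)·0.20^2·0.80^20 = 0.1065299
P(X ≤ 2) = 0.1544915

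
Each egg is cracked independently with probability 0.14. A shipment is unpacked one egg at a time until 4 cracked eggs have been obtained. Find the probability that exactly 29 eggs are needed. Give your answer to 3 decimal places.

Y = trial on which the fourth success occurs; negative binomial, r=4, p=0.14.
P(Y=29) = C(28,3) · p^4 · (1−p)^25
= 3276 · 0.00038416 · 0.023039 = 0.02899

0.029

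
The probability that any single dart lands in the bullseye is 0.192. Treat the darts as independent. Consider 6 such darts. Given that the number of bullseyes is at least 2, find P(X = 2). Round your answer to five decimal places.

0.72523

X ~ Binomial(6, 0.192). Want P(X=2 | X≥2) = P(X=2) / P(X≥2).
P(X=2) = C(6,2)·0.192^2·0.808^4 = 0.2356889
P(X≥2) = 1 − 0.2782711 − 0.3967430 = 0.3249859
Ratio = 0.2356889 / 0.3249859 = 0.7252282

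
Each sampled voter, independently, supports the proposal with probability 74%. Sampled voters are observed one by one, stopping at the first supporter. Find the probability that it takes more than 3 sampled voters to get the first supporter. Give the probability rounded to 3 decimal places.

0.018

Y = number of sampled voters to the first success; geometric, p = 0.74.
P(Y > 3) = P(first 3 all fail) = (1−p)^3 = 0.01758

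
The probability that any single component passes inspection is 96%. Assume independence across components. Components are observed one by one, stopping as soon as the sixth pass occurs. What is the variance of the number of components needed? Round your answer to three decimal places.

Y = total components until the sixth success; negative binomial with r=6, p=0.96.
Var(Y) = r(1−p)/p² = 6·0.04 / 0.96² = 0.26042

0.260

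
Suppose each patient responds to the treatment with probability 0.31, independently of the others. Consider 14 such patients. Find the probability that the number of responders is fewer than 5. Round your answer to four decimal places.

0.5514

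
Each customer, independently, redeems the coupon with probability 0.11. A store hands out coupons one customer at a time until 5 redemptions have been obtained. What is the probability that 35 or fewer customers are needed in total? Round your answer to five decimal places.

Finishing within 35 customers ⇔ at least 5 successes in the first 35. With X ~ Binomial(35, 0.11), P(Y ≤ 35) = 1 − P(X ≤ 4).
  k=0: C(35,0)·0.11^0·0.89^35 = 0.0169297
  k=1: C(35,1)·0.11^1·0.89^34 = 0.0732354
  k=2: C(35,2)·0.11^2·0.89^33 = 0.1538766
  k=3: C(35,3)·0.11^3·0.89^32 = 0.2092030
  k=4: C(35,4)·0.11^4·0.89^31 = 0.2068524
1 − 0.6600971 = 0.3399029

0.33990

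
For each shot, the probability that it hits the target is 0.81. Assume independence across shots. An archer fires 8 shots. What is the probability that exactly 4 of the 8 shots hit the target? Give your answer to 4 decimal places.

0.0393

X ~ Binomial(n=8, p=0.81).
P(X=4) = C(8,4) · p^4 · (1−p)^4
= 70 · 0.43047 · 0.0013032 = 0.039269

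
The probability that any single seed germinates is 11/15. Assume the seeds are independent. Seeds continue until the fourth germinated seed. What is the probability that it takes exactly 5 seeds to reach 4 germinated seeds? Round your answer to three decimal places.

Y = trial on which the fourth success occurs; negative binomial, r=4, p=0.733333.
P(Y=5) = C(4,3) · p^4 · (1−p)^1
= 4 · 0.2892 · 0.26667 = 0.30849

0.308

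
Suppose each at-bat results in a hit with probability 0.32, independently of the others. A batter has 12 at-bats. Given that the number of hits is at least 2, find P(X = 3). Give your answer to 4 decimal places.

X ~ Binomial(12, 0.32). Want P(X=3 | X≥2) = P(X=3) / P(X≥2).
P(X=3) = C(12,3)·0.32^3·0.68^9 = 0.224106
P(X≥2) = 1 − 0.009775 − 0.055199 = 0.935026
Ratio = 0.224106 / 0.935026 = 0.239678

0.2397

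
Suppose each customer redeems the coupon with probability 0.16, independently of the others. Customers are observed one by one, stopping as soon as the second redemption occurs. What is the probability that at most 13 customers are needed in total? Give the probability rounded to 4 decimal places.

Finishing within 13 customers ⇔ at least 2 successes in the first 13. With X ~ Binomial(13, 0.16), P(Y ≤ 13) = 1 − P(X ≤ 1).
  k=0: C(13,0)·0.16^0·0.84^13 = 0.103665
  k=1: C(13,1)·0.16^1·0.84^12 = 0.256693
1 − 0.360358 = 0.639642

0.6396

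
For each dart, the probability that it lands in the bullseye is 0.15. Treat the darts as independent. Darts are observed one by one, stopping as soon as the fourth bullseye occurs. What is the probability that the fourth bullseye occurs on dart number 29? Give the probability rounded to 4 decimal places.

Y = trial on which the fourth success occurs; negative binomial, r=4, p=0.15.
P(Y=29) = C(28,3) · p^4 · (1−p)^25
= 3276 · 0.00050625 · 0.017198 = 0.028522

0.0285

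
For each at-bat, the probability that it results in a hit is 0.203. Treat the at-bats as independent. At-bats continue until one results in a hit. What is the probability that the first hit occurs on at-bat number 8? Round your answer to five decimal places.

0.04147

Geometric (trials to first success), p = 0.203.
P(Y = 8) = (1−p)^7 · p = 0.20427 · 0.203 = 0.0414672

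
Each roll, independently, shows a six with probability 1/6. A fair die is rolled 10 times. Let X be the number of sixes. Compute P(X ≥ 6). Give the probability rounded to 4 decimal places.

X ~ Binomial(10, 0.166667); P(X ≥ 6) = Σ C(10,k) p^k (1−p)^(10−k) over k:
  k=6: C(10,6)·0.166667^6·0.833333^4 = 0.002171
  k=7: C(10,7)·0.166667^7·0.833333^3 = 0.000248
  k=8: C(10,8)·0.166667^8·0.833333^2 = 0.000019
  k=9: C(10,9)·0.166667^9·0.833333^1 = 0.000001
  k=10: C(10,10)·0.166667^10·0.833333^0 = 0.000000
Total = 0.002438

0.0024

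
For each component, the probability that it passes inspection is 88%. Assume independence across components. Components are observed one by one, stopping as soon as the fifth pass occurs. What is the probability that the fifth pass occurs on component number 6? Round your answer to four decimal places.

0.3166

Y = trial on which the fifth success occurs; negative binomial, r=5, p=0.88.
P(Y=6) = C(5,4) · p^5 · (1−p)^1
= 5 · 0.52773 · 0.12 = 0.316639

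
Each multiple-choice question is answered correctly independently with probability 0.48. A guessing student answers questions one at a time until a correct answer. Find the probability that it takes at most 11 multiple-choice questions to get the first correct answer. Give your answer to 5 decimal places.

Y = number of multiple-choice questions to the first success; geometric, p = 0.48.
P(Y ≤ 11) = 1 − (1−p)^11 = 1 − 0.0007517 = 0.9992483

0.99925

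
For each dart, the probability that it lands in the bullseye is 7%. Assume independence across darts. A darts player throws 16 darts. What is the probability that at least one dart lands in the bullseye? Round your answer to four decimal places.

P(at least one) = 1 − P(none) = 1 − (1 − 0.07)^16
= 1 − 0.313132 = 0.686868

0.6869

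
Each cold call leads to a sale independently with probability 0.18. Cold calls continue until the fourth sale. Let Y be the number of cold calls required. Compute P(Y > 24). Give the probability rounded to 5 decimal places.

0.35000

Needing more than 24 cold calls ⇔ fewer than 4 successes in the first 24. With X ~ Binomial(24, 0.18), P(Y > 24) = P(X ≤ 3).
  k=0: C(24,0)·0.18^0·0.82^24 = 0.0085415
  k=1: C(24,1)·0.18^1·0.82^23 = 0.0449989
  k=2: C(24,2)·0.18^2·0.82^22 = 0.1135949
  k=3: C(24,3)·0.18^3·0.82^21 = 0.1828601
P(X ≤ 3) = 0.3499954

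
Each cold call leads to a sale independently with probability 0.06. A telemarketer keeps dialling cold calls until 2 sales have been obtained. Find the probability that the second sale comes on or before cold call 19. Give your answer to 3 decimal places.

0.317

Finishing within 19 cold calls ⇔ at least 2 successes in the first 19. With X ~ Binomial(19, 0.06), P(Y ≤ 19) = 1 − P(X ≤ 1).
  k=0: C(19,0)·0.06^0·0.94^19 = 0.30862
  k=1: C(19,1)·0.06^1·0.94^18 = 0.37429
1 − 0.68291 = 0.31709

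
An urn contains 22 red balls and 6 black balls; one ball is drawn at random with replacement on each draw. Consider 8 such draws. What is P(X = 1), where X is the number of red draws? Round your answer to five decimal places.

X ~ Binomial(n=8, p=0.785714).
P(X=1) = C(8,1) · p^1 · (1−p)^7
= 8 · 0.78571 · 2.0747e-05 = 0.0001304

0.00013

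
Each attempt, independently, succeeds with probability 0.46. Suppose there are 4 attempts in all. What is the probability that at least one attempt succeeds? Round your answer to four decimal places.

P(at least one) = 1 − P(none) = 1 − (1 − 0.46)^4
= 1 − 0.085031 = 0.914969

0.9150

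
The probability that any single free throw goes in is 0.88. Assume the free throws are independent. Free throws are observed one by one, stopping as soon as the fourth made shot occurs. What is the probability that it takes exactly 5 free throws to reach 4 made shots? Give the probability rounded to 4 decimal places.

Y = trial on which the fourth success occurs; negative binomial, r=4, p=0.88.
P(Y=5) = C(4,3) · p^4 · (1−p)^1
= 4 · 0.5997 · 0.12 = 0.287854

0.2879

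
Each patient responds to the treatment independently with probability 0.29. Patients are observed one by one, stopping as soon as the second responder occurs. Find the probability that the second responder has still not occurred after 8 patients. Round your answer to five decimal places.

0.27558

Needing more than 8 patients ⇔ fewer than 2 successes in the first 8. With X ~ Binomial(8, 0.29), P(Y > 8) = P(X ≤ 1).
  k=0: C(8,0)·0.29^0·0.71^8 = 0.0645754
  k=1: C(8,1)·0.29^1·0.71^7 = 0.2110068
P(X ≤ 1) = 0.2755821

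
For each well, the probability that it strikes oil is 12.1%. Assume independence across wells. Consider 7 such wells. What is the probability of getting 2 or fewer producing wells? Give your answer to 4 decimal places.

0.9574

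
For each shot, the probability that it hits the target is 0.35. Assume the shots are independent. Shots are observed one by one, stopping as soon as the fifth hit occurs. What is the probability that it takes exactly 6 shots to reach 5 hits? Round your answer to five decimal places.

Y = trial on which the fifth success occurs; negative binomial, r=5, p=0.35.
P(Y=6) = C(5,4) · p^5 · (1−p)^1
= 5 · 0.0052522 · 0.65 = 0.0170696

0.01707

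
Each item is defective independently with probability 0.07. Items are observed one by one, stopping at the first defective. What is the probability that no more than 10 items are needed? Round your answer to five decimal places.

0.51602

Y = number of items to the first success; geometric, p = 0.07.
P(Y ≤ 10) = 1 − (1−p)^10 = 1 − 0.4839823 = 0.5160177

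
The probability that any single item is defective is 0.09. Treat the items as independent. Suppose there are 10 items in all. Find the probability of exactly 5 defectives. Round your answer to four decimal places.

0.0009

X ~ Binomial(n=10, p=0.09).
P(X=5) = C(10,5) · p^5 · (1−p)^5
= 252 · 5.9049e-06 · 0.62403 = 0.000929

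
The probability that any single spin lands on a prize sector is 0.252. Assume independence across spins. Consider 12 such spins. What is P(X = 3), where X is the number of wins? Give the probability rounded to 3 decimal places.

X ~ Binomial(n=12, p=0.252).
P(X=3) = C(12,3) · p^3 · (1−p)^9
= 220 · 0.016003 · 0.073302 = 0.25807

0.258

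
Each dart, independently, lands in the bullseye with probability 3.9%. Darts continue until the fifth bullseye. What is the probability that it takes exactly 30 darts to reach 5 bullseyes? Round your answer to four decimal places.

Y = trial on which the fifth success occurs; negative binomial, r=5, p=0.039.
P(Y=30) = C(29,4) · p^5 · (1−p)^25
= 23751 · 9.0224e-08 · 0.3699 = 0.000793

0.0008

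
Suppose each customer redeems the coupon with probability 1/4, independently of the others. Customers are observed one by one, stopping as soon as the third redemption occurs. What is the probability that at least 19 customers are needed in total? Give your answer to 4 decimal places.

0.1353

Needing more than 18 customers ⇔ fewer than 3 successes in the first 18. With X ~ Binomial(18, 0.25), P(Y > 18) = P(X ≤ 2).
  k=0: C(18,0)·0.25^0·0.75^18 = 0.005638
  k=1: C(18,1)·0.25^1·0.75^17 = 0.033826
  k=2: C(18,2)·0.25^2·0.75^16 = 0.095841
P(X ≤ 2) = 0.135305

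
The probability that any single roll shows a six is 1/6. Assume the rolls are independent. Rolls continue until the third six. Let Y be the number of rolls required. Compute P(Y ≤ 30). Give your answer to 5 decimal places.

0.89721

Finishing within 30 rolls ⇔ at least 3 successes in the first 30. With X ~ Binomial(30, 0.166667), P(Y ≤ 30) = 1 − P(X ≤ 2).
  k=0: C(30,0)·0.166667^0·0.833333^30 = 0.0042127
  k=1: C(30,1)·0.166667^1·0.833333^29 = 0.0252763
  k=2: C(30,2)·0.166667^2·0.833333^28 = 0.0733013
1 − 0.1027904 = 0.8972096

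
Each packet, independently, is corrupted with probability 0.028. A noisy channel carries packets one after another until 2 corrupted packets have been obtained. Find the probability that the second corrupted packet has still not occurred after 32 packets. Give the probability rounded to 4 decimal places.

Needing more than 32 packets ⇔ fewer than 2 successes in the first 32. With X ~ Binomial(32, 0.028), P(Y > 32) = P(X ≤ 1).
  k=0: C(32,0)·0.028^0·0.972^32 = 0.403014
  k=1: C(32,1)·0.028^1·0.972^31 = 0.371503
P(X ≤ 1) = 0.774517

0.7745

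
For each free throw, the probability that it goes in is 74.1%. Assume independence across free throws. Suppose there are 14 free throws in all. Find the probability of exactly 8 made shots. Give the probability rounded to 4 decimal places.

X ~ Binomial(n=14, p=0.741).
P(X=8) = C(14,8) · p^8 · (1−p)^6
= 3003 · 0.090896 · 0.00030186 = 0.082395

0.0824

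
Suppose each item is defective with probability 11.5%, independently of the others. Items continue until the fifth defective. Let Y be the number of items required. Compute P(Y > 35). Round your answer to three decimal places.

Needing more than 35 items ⇔ fewer than 5 successes in the first 35. With X ~ Binomial(35, 0.115), P(Y > 35) = P(X ≤ 4).
  k=0: C(35,0)·0.115^0·0.885^35 = 0.01390
  k=1: C(35,1)·0.115^1·0.885^34 = 0.06322
  k=2: C(35,2)·0.115^2·0.885^33 = 0.13965
  k=3: C(35,3)·0.115^3·0.885^32 = 0.19961
  k=4: C(35,4)·0.115^4·0.885^31 = 0.20751
P(X ≤ 4) = 0.62389

0.624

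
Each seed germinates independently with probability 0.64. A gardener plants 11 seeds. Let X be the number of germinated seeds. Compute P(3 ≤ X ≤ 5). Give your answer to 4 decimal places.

0.1636

X ~ Binomial(11, 0.64); P(3 ≤ X ≤ 5) = Σ C(11,k) p^k (1−p)^(11−k) over k:
  k=3: C(11,3)·0.64^3·0.36^8 = 0.012202
  k=4: C(11,4)·0.64^4·0.36^7 = 0.043386
  k=5: C(11,5)·0.64^5·0.36^6 = 0.107983
Total = 0.163572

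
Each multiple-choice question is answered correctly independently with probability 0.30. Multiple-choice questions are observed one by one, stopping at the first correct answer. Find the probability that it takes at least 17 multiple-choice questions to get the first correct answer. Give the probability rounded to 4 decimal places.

Y = number of multiple-choice questions to the first success; geometric, p = 0.30.
P(Y > 16) = P(first 16 all fail) = (1−p)^16 = 0.003323

0.0033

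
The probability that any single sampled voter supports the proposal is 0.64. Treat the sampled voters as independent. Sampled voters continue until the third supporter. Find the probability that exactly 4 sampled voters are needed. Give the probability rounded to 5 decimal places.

0.28312

Y = trial on which the third success occurs; negative binomial, r=3, p=0.64.
P(Y=4) = C(3,2) · p^3 · (1−p)^1
= 3 · 0.26214 · 0.36 = 0.2831155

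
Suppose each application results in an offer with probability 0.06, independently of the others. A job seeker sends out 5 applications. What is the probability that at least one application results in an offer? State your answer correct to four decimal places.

0.2661

P(at least one) = 1 − P(none) = 1 − (1 − 0.06)^5
= 1 − 0.733904 = 0.266096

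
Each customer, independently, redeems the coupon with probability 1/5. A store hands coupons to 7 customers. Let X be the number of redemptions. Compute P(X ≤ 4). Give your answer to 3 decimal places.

0.995

X ~ Binomial(7, 0.20); P(X ≤ 4) = Σ C(7,k) p^k (1−p)^(7−k) over k:
  k=0: C(7,0)·0.20^0·0.80^7 = 0.20972
  k=1: C(7,1)·0.20^1·0.80^6 = 0.36700
  k=2: C(7,2)·0.20^2·0.80^5 = 0.27525
  k=3: C(7,3)·0.20^3·0.80^4 = 0.11469
  k=4: C(7,4)·0.20^4·0.80^3 = 0.02867
Total = 0.99533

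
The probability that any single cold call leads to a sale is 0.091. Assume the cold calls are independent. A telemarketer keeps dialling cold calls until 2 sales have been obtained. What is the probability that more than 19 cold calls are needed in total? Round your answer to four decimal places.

0.4736

Needing more than 19 cold calls ⇔ fewer than 2 successes in the first 19. With X ~ Binomial(19, 0.091), P(Y > 19) = P(X ≤ 1).
  k=0: C(19,0)·0.091^0·0.909^19 = 0.163198
  k=1: C(19,1)·0.091^1·0.909^18 = 0.310417
P(X ≤ 1) = 0.473614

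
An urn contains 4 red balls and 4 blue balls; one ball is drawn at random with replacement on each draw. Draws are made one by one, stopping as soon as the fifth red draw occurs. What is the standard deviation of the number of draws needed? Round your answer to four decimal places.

3.1623

Y = total draws until the fifth success; negative binomial with r=5, p=0.50.
SD(Y) = √[r(1−p)/p²] = √(10.000000) = 3.162278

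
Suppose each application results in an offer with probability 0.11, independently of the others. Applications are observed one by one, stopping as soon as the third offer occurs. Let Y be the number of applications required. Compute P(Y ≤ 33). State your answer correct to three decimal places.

Finishing within 33 applications ⇔ at least 3 successes in the first 33. With X ~ Binomial(33, 0.11), P(Y ≤ 33) = 1 − P(X ≤ 2).
  k=0: C(33,0)·0.11^0·0.89^33 = 0.02137
  k=1: C(33,1)·0.11^1·0.89^32 = 0.08717
  k=2: C(33,2)·0.11^2·0.89^31 = 0.17239
1 − 0.28094 = 0.71906

0.719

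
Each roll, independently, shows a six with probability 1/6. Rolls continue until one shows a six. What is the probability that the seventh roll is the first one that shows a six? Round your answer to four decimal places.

0.0558

Geometric (trials to first success), p = 0.166667.
P(Y = 7) = (1−p)^6 · p = 0.3349 · 0.166667 = 0.055816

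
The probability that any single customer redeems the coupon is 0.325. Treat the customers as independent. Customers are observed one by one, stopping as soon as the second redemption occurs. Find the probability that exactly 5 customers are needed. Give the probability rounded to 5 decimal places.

0.12994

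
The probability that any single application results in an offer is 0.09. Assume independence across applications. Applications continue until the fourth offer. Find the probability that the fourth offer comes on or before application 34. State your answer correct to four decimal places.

Finishing within 34 applications ⇔ at least 4 successes in the first 34. With X ~ Binomial(34, 0.09), P(Y ≤ 34) = 1 − P(X ≤ 3).
  k=0: C(34,0)·0.09^0·0.91^34 = 0.040496
  k=1: C(34,1)·0.09^1·0.91^33 = 0.136172
  k=2: C(34,2)·0.09^2·0.91^32 = 0.222215
  k=3: C(34,3)·0.09^3·0.91^31 = 0.234424
1 − 0.633306 = 0.366694

0.3667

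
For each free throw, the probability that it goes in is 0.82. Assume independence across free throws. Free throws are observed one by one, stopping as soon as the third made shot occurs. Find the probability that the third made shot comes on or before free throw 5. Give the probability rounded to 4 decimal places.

Finishing within 5 free throws ⇔ at least 3 successes in the first 5. With X ~ Binomial(5, 0.82), P(Y ≤ 5) = 1 − P(X ≤ 2).
  k=0: C(5,0)·0.82^0·0.18^5 = 0.000189
  k=1: C(5,1)·0.82^1·0.18^4 = 0.004304
  k=2: C(5,2)·0.82^2·0.18^3 = 0.039214
1 − 0.043707 = 0.956293

0.9563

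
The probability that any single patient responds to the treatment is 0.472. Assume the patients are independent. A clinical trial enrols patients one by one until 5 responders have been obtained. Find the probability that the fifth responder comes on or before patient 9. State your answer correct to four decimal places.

Finishing within 9 patients ⇔ at least 5 successes in the first 9. With X ~ Binomial(9, 0.472), P(Y ≤ 9) = 1 − P(X ≤ 4).
  k=0: C(9,0)·0.472^0·0.528^9 = 0.003189
  k=1: C(9,1)·0.472^1·0.528^8 = 0.025660
  k=2: C(9,2)·0.472^2·0.528^7 = 0.091754
  k=3: C(9,3)·0.472^3·0.528^6 = 0.191385
  k=4: C(9,4)·0.472^4·0.528^5 = 0.256630
1 − 0.568619 = 0.431381

0.4314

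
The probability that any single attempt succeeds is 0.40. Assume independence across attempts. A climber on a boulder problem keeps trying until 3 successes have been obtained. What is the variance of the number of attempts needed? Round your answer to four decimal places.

11.2500

Y = total attempts until the third success; negative binomial with r=3, p=0.40.
Var(Y) = r(1−p)/p² = 3·0.60 / 0.40² = 11.250000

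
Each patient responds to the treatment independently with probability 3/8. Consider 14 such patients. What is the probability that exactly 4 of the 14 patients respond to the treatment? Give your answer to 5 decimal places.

0.18004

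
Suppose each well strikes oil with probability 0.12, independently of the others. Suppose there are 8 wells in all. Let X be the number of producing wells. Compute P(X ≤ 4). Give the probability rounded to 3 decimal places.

0.999

X ~ Binomial(8, 0.12); P(X ≤ 4) = Σ C(8,k) p^k (1−p)^(8−k) over k:
  k=0: C(8,0)·0.12^0·0.88^8 = 0.35963
  k=1: C(8,1)·0.12^1·0.88^7 = 0.39233
  k=2: C(8,2)·0.12^2·0.88^6 = 0.18725
  k=3: C(8,3)·0.12^3·0.88^5 = 0.05107
  k=4: C(8,4)·0.12^4·0.88^4 = 0.00870
Total = 0.99898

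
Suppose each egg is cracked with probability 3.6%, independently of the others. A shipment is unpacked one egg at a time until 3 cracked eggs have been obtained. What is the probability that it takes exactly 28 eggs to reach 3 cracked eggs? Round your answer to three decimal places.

0.007

Y = trial on which the third success occurs; negative binomial, r=3, p=0.036.
P(Y=28) = C(27,2) · p^3 · (1−p)^25
= 351 · 4.6656e-05 · 0.39988 = 0.00655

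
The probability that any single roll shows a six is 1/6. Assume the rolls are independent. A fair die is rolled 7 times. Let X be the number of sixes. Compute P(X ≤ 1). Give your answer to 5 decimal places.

0.66980

X ~ Binomial(7, 0.166667); P(X ≤ 1) = Σ C(7,k) p^k (1−p)^(7−k) over k:
  k=0: C(7,0)·0.166667^0·0.833333^7 = 0.2790816
  k=1: C(7,1)·0.166667^1·0.833333^6 = 0.3907143
Total = 0.6697960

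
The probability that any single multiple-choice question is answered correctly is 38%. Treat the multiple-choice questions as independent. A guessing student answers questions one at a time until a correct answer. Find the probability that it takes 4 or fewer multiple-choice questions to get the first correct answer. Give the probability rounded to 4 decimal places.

0.8522

Y = number of multiple-choice questions to the first success; geometric, p = 0.38.
P(Y ≤ 4) = 1 − (1−p)^4 = 1 − 0.147763 = 0.852237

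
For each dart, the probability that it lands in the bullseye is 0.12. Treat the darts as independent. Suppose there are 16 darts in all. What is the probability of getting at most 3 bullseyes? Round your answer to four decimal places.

0.8838

X ~ Binomial(16, 0.12); P(X ≤ 3) = Σ C(16,k) p^k (1−p)^(16−k) over k:
  k=0: C(16,0)·0.12^0·0.88^16 = 0.129337
  k=1: C(16,1)·0.12^1·0.88^15 = 0.282190
  k=2: C(16,2)·0.12^2·0.88^14 = 0.288603
  k=3: C(16,3)·0.12^3·0.88^13 = 0.183657
Total = 0.883787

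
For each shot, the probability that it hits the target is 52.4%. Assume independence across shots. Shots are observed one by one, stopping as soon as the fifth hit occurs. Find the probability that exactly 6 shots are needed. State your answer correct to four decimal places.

Y = trial on which the fifth success occurs; negative binomial, r=5, p=0.524.
P(Y=6) = C(5,4) · p^5 · (1−p)^1
= 5 · 0.039505 · 0.476 = 0.094023

0.0940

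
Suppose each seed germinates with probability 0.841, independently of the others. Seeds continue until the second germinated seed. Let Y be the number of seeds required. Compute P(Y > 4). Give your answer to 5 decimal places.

0.01416

Needing more than 4 seeds ⇔ fewer than 2 successes in the first 4. With X ~ Binomial(4, 0.841), P(Y > 4) = P(X ≤ 1).
  k=0: C(4,0)·0.841^0·0.159^4 = 0.0006391
  k=1: C(4,1)·0.841^1·0.159^3 = 0.0135222
P(X ≤ 1) = 0.0141613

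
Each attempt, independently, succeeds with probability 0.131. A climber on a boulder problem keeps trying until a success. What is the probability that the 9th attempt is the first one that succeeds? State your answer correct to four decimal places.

0.0426

Geometric (trials to first success), p = 0.131.
P(Y = 9) = (1−p)^8 · p = 0.32521 · 0.131 = 0.042602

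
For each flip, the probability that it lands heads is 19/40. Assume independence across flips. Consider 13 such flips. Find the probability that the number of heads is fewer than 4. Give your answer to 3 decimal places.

0.066

X ~ Binomial(13, 0.475); P(X ≤ 3) = Σ C(13,k) p^k (1−p)^(13−k) over k:
  k=0: C(13,0)·0.475^0·0.525^13 = 0.00023
  k=1: C(13,1)·0.475^1·0.525^12 = 0.00271
  k=2: C(13,2)·0.475^2·0.525^11 = 0.01470
  k=3: C(13,3)·0.475^3·0.525^10 = 0.04876
Total = 0.06639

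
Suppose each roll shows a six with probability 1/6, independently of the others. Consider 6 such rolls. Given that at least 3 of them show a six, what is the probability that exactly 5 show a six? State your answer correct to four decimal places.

X ~ Binomial(6, 0.166667). Want P(X=5 | X≥3) = P(X=5) / P(X≥3).
P(X=5) = C(6,5)·0.166667^5·0.833333^1 = 0.000643
P(X≥3) = 1 − 0.334898 − 0.401878 − 0.200939 = 0.062286
Ratio = 0.000643 / 0.062286 = 0.010323

0.0103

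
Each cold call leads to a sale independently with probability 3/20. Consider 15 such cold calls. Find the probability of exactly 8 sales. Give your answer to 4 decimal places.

0.0005

X ~ Binomial(n=15, p=0.15).
P(X=8) = C(15,8) · p^8 · (1−p)^7
= 6435 · 2.5629e-07 · 0.32058 = 0.000529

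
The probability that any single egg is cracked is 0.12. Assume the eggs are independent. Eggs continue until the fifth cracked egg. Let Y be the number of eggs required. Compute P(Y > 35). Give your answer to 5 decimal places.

Needing more than 35 eggs ⇔ fewer than 5 successes in the first 35. With X ~ Binomial(35, 0.12), P(Y > 35) = P(X ≤ 4).
  k=0: C(35,0)·0.12^0·0.88^35 = 0.0113997
  k=1: C(35,1)·0.12^1·0.88^34 = 0.0544077
  k=2: C(35,2)·0.12^2·0.88^33 = 0.1261269
  k=3: C(35,3)·0.12^3·0.88^32 = 0.1891903
  k=4: C(35,4)·0.12^4·0.88^31 = 0.2063894
P(X ≤ 4) = 0.5875140

0.58751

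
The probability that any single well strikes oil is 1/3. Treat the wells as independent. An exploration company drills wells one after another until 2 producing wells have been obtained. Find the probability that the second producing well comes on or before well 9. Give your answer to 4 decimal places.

Finishing within 9 wells ⇔ at least 2 successes in the first 9. With X ~ Binomial(9, 0.333333), P(Y ≤ 9) = 1 − P(X ≤ 1).
  k=0: C(9,0)·0.333333^0·0.666667^9 = 0.026012
  k=1: C(9,1)·0.333333^1·0.666667^8 = 0.117055
1 − 0.143068 = 0.856932

0.8569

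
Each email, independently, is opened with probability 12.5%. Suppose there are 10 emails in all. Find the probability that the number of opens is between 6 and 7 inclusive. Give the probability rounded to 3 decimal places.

X ~ Binomial(10, 0.125); P(6 ≤ X ≤ 7) = Σ C(10,k) p^k (1−p)^(10−k) over k:
  k=6: C(10,6)·0.125^6·0.875^4 = 0.00047
  k=7: C(10,7)·0.125^7·0.875^3 = 0.00004
Total = 0.00051

0.001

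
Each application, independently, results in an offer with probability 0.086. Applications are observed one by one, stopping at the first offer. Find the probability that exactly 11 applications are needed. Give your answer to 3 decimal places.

0.035

Geometric (trials to first success), p = 0.086.
P(Y = 11) = (1−p)^10 · p = 0.40688 · 0.086 = 0.03499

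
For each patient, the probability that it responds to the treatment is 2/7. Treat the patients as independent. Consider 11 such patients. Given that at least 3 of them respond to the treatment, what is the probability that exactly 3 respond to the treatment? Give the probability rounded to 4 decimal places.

X ~ Binomial(11, 0.285714). Want P(X=3 | X≥3) = P(X=3) / P(X≥3).
P(X=3) = C(11,3)·0.285714^3·0.714286^8 = 0.260769
P(X≥3) = 1 − 0.024694 − 0.108654 − 0.217307 = 0.649345
Ratio = 0.260769 / 0.649345 = 0.401587

0.4016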